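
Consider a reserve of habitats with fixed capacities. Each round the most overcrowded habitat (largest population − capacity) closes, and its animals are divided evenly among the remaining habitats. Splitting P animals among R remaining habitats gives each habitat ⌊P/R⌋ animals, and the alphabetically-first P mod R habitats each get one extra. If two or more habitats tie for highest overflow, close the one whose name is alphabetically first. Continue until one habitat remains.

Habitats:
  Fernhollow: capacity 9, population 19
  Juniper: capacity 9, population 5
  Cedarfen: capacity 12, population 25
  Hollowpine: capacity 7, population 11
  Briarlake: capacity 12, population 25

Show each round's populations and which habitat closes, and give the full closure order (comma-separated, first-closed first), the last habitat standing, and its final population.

Closure order: Briarlake, Cedarfen, Fernhollow, Hollowpine
Last habitat: Juniper with 85 animals

Round 1: Briarlake=25 Cedarfen=25 Fernhollow=19 Hollowpine=11 Juniper=5 → close Briarlake (overflow 13)
  25÷4 = 6 each, +1 to first 1
Round 2: Cedarfen=32 Fernhollow=25 Hollowpine=17 Juniper=11 → close Cedarfen (overflow 20)
  32÷3 = 10 each, +1 to first 2
Round 3: Fernhollow=36 Hollowpine=28 Juniper=21 → close Fernhollow (overflow 27)
  36÷2 = 18 each, +1 to first 0
Round 4: Hollowpine=46 Juniper=39 → close Hollowpine (overflow 39)
  46÷1 = 46 each, +1 to first 0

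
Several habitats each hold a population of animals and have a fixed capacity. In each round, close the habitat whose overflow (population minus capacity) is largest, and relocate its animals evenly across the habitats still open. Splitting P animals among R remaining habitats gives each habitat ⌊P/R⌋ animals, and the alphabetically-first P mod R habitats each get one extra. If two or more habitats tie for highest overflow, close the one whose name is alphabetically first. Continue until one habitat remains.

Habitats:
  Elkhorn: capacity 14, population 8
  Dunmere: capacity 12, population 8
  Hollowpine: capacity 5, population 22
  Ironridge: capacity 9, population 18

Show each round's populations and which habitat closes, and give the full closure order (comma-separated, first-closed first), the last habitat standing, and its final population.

Closure order: Hollowpine, Ironridge, Dunmere
Last habitat: Elkhorn with 56 animals

Round 1: Dunmere=8 Elkhorn=8 Hollowpine=22 Ironridge=18 → close Hollowpine (overflow 17)
  22÷3 = 7 each, +1 to first 1
Round 2: Dunmere=16 Elkhorn=15 Ironridge=25 → close Ironridge (overflow 16)
  25÷2 = 12 each, +1 to first 1
Round 3: Dunmere=29 Elkhorn=27 → close Dunmere (overflow 17)
  29÷1 = 29 each, +1 to first 0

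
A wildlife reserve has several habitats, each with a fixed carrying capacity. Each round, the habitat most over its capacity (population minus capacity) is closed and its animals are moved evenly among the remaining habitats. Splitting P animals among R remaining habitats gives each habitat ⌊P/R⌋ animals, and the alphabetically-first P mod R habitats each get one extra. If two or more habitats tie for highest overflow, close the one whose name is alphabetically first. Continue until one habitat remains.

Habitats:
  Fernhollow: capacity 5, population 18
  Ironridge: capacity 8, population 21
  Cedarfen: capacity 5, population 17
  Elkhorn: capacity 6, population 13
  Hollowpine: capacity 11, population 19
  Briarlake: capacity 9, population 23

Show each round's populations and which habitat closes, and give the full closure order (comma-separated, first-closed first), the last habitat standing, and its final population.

Closure order: Briarlake, Fernhollow, Cedarfen, Ironridge, Elkhorn
Last habitat: Hollowpine with 111 animals

Round 1: Briarlake=23 Cedarfen=17 Elkhorn=13 Fernhollow=18 Hollowpine=19 Ironridge=21 → close Briarlake (overflow 14)
  23÷5 = 4 each, +1 to first 3
Round 2: Cedarfen=22 Elkhorn=18 Fernhollow=23 Hollowpine=23 Ironridge=25 → close Fernhollow (overflow 18)
  23÷4 = 5 each, +1 to first 3
Round 3: Cedarfen=28 Elkhorn=24 Hollowpine=29 Ironridge=30 → close Cedarfen (overflow 23)
  28÷3 = 9 each, +1 to first 1
Round 4: Elkhorn=34 Hollowpine=38 Ironridge=39 → close Ironridge (overflow 31)
  39÷2 = 19 each, +1 to first 1
Round 5: Elkhorn=54 Hollowpine=57 → close Elkhorn (overflow 48)
  54÷1 = 54 each, +1 to first 0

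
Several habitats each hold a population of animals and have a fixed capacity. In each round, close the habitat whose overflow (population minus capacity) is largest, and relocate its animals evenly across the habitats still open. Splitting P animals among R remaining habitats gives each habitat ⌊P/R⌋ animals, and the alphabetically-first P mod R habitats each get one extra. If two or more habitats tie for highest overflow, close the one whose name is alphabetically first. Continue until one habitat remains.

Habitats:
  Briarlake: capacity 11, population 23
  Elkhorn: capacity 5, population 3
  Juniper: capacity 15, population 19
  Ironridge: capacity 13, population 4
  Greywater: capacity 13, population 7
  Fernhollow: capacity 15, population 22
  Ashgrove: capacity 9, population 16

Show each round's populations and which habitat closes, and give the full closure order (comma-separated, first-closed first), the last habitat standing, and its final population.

Round 1: Ashgrove=16 Briarlake=23 Elkhorn=3 Fernhollow=22 Greywater=7 Ironridge=4 Juniper=19 → close Briarlake (overflow 12)
  23÷6 = 3 each, +1 to first 5
Round 2: Ashgrove=20 Elkhorn=7 Fernhollow=26 Greywater=11 Ironridge=8 Juniper=22 → close Ashgrove (overflow 11)
  20÷5 = 4 each, +1 to first 0
Round 3: Elkhorn=11 Fernhollow=30 Greywater=15 Ironridge=12 Juniper=26 → close Fernhollow (overflow 15)
  30÷4 = 7 each, +1 to first 2
Round 4: Elkhorn=19 Greywater=23 Ironridge=19 Juniper=33 → close Juniper (overflow 18)
  33÷3 = 11 each, +1 to first 0
Round 5: Elkhorn=30 Greywater=34 Ironridge=30 → close Elkhorn (overflow 25)
  30÷2 = 15 each, +1 to first 0
Round 6: Greywater=49 Ironridge=45 → close Greywater (overflow 36)
  49÷1 = 49 each, +1 to first 0

Closure order: Briarlake, Ashgrove, Fernhollow, Juniper, Elkhorn, Greywater
Last habitat: Ironridge with 94 animals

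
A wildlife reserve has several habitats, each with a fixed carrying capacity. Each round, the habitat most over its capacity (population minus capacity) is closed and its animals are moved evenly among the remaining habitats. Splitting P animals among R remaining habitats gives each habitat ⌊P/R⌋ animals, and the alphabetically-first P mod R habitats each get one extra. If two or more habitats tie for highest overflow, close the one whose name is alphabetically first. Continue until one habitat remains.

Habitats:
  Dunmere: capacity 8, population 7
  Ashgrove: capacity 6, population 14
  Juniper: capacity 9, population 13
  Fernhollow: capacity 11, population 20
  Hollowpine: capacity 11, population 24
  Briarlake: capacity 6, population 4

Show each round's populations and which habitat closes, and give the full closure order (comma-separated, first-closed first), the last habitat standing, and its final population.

Round 1: Ashgrove=14 Briarlake=4 Dunmere=7 Fernhollow=20 Hollowpine=24 Juniper=13 → close Hollowpine (overflow 13)
  24÷5 = 4 each, +1 to first 4
Round 2: Ashgrove=19 Briarlake=9 Dunmere=12 Fernhollow=25 Juniper=17 → close Fernhollow (overflow 14)
  25÷4 = 6 each, +1 to first 1
Round 3: Ashgrove=26 Briarlake=15 Dunmere=18 Juniper=23 → close Ashgrove (overflow 20)
  26÷3 = 8 each, +1 to first 2
Round 4: Briarlake=24 Dunmere=27 Juniper=31 → close Juniper (overflow 22)
  31÷2 = 15 each, +1 to first 1
Round 5: Briarlake=40 Dunmere=42 → close Briarlake (overflow 34)
  40÷1 = 40 each, +1 to first 0

Closure order: Hollowpine, Fernhollow, Ashgrove, Juniper, Briarlake
Last habitat: Dunmere with 82 animals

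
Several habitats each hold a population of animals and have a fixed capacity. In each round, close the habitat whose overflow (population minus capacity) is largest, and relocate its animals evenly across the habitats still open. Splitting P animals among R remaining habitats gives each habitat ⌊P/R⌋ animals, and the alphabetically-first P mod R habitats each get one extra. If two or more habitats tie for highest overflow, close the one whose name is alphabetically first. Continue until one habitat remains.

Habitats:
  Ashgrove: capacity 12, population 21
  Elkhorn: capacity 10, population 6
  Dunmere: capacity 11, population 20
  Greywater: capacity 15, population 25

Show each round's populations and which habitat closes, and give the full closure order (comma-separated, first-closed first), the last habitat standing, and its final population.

Closure order: Greywater, Ashgrove, Dunmere
Last habitat: Elkhorn with 72 animals

Round 1: Ashgrove=21 Dunmere=20 Elkhorn=6 Greywater=25 → close Greywater (overflow 10)
  25÷3 = 8 each, +1 to first 1
Round 2: Ashgrove=30 Dunmere=28 Elkhorn=14 → close Ashgrove (overflow 18)
  30÷2 = 15 each, +1 to first 0
Round 3: Dunmere=43 Elkhorn=29 → close Dunmere (overflow 32)
  43÷1 = 43 each, +1 to first 0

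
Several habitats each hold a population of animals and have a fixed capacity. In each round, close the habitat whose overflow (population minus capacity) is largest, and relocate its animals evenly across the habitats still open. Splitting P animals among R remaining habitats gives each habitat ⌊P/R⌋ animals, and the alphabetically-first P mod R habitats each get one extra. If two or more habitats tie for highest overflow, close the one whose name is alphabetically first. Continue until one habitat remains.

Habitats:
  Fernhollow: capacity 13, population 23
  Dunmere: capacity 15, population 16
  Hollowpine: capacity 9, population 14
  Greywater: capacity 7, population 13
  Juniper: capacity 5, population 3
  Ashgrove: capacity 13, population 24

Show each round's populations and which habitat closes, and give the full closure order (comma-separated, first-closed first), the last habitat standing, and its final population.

Round 1: Ashgrove=24 Dunmere=16 Fernhollow=23 Greywater=13 Hollowpine=14 Juniper=3 → close Ashgrove (overflow 11)
  24÷5 = 4 each, +1 to first 4
Round 2: Dunmere=21 Fernhollow=28 Greywater=18 Hollowpine=19 Juniper=7 → close Fernhollow (overflow 15)
  28÷4 = 7 each, +1 to first 0
Round 3: Dunmere=28 Greywater=25 Hollowpine=26 Juniper=14 → close Greywater (overflow 18)
  25÷3 = 8 each, +1 to first 1
Round 4: Dunmere=37 Hollowpine=34 Juniper=22 → close Hollowpine (overflow 25)
  34÷2 = 17 each, +1 to first 0
Round 5: Dunmere=54 Juniper=39 → close Dunmere (overflow 39)
  54÷1 = 54 each, +1 to first 0

Closure order: Ashgrove, Fernhollow, Greywater, Hollowpine, Dunmere
Last habitat: Juniper with 93 animals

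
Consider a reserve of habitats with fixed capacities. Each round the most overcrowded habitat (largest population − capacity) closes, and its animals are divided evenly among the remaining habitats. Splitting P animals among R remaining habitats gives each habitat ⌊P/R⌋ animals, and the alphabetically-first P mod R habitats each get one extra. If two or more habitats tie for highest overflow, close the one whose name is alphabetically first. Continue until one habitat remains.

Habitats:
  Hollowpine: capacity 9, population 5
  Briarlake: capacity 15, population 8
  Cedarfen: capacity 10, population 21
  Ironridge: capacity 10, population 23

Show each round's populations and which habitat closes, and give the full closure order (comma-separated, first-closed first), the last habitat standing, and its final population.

Closure order: Ironridge, Cedarfen, Hollowpine
Last habitat: Briarlake with 57 animals

Round 1: Briarlake=8 Cedarfen=21 Hollowpine=5 Ironridge=23 → close Ironridge (overflow 13)
  23÷3 = 7 each, +1 to first 2
Round 2: Briarlake=16 Cedarfen=29 Hollowpine=12 → close Cedarfen (overflow 19)
  29÷2 = 14 each, +1 to first 1
Round 3: Briarlake=31 Hollowpine=26 → close Hollowpine (overflow 17)
  26÷1 = 26 each, +1 to first 0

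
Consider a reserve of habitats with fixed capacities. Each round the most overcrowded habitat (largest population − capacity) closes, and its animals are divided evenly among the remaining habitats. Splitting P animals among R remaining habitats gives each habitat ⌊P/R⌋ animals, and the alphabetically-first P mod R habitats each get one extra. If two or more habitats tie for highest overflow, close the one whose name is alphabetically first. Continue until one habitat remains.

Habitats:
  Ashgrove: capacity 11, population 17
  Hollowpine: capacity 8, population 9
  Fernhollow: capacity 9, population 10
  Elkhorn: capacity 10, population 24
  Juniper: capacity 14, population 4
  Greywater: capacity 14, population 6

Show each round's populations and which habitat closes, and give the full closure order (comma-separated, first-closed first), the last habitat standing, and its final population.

Closure order: Elkhorn, Ashgrove, Fernhollow, Hollowpine, Greywater
Last habitat: Juniper with 70 animals

Round 1: Ashgrove=17 Elkhorn=24 Fernhollow=10 Greywater=6 Hollowpine=9 Juniper=4 → close Elkhorn (overflow 14)
  24÷5 = 4 each, +1 to first 4
Round 2: Ashgrove=22 Fernhollow=15 Greywater=11 Hollowpine=14 Juniper=8 → close Ashgrove (overflow 11)
  22÷4 = 5 each, +1 to first 2
Round 3: Fernhollow=21 Greywater=17 Hollowpine=19 Juniper=13 → close Fernhollow (overflow 12)
  21÷3 = 7 each, +1 to first 0
Round 4: Greywater=24 Hollowpine=26 Juniper=20 → close Hollowpine (overflow 18)
  26÷2 = 13 each, +1 to first 0
Round 5: Greywater=37 Juniper=33 → close Greywater (overflow 23)
  37÷1 = 37 each, +1 to first 0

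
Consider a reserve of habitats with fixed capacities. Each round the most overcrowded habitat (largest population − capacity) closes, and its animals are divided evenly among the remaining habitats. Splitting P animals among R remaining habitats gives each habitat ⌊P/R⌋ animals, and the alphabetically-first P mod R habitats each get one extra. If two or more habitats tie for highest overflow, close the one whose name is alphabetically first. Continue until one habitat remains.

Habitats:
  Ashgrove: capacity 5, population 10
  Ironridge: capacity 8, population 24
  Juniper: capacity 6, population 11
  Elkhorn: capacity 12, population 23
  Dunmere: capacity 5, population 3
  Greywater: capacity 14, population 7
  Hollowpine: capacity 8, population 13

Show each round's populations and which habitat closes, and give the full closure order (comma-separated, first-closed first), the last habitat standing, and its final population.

Closure order: Ironridge, Elkhorn, Ashgrove, Hollowpine, Juniper, Dunmere
Last habitat: Greywater with 91 animals

Round 1: Ashgrove=10 Dunmere=3 Elkhorn=23 Greywater=7 Hollowpine=13 Ironridge=24 Juniper=11 → close Ironridge (overflow 16)
  24÷6 = 4 each, +1 to first 0
Round 2: Ashgrove=14 Dunmere=7 Elkhorn=27 Greywater=11 Hollowpine=17 Juniper=15 → close Elkhorn (overflow 15)
  27÷5 = 5 each, +1 to first 2
Round 3: Ashgrove=20 Dunmere=13 Greywater=16 Hollowpine=22 Juniper=20 → close Ashgrove (overflow 15)
  20÷4 = 5 each, +1 to first 0
Round 4: Dunmere=18 Greywater=21 Hollowpine=27 Juniper=25 → close Hollowpine (overflow 19)
  27÷3 = 9 each, +1 to first 0
Round 5: Dunmere=27 Greywater=30 Juniper=34 → close Juniper (overflow 28)
  34÷2 = 17 each, +1 to first 0
Round 6: Dunmere=44 Greywater=47 → close Dunmere (overflow 39)
  44÷1 = 44 each, +1 to first 0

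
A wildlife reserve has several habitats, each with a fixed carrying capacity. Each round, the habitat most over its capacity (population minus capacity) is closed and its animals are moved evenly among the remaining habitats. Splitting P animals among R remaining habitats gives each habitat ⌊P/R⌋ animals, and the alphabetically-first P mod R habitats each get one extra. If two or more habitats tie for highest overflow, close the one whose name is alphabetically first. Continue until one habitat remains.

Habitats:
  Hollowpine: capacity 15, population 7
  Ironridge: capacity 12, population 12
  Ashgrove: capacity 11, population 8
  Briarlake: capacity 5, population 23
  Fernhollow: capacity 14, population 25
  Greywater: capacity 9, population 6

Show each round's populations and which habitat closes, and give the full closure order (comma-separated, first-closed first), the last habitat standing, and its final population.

Round 1: Ashgrove=8 Briarlake=23 Fernhollow=25 Greywater=6 Hollowpine=7 Ironridge=12 → close Briarlake (overflow 18)
  23÷5 = 4 each, +1 to first 3
Round 2: Ashgrove=13 Fernhollow=30 Greywater=11 Hollowpine=11 Ironridge=16 → close Fernhollow (overflow 16)
  30÷4 = 7 each, +1 to first 2
Round 3: Ashgrove=21 Greywater=19 Hollowpine=18 Ironridge=23 → close Ironridge (overflow 11)
  23÷3 = 7 each, +1 to first 2
Round 4: Ashgrove=29 Greywater=27 Hollowpine=25 → close Ashgrove (overflow 18)
  29÷2 = 14 each, +1 to first 1
Round 5: Greywater=42 Hollowpine=39 → close Greywater (overflow 33)
  42÷1 = 42 each, +1 to first 0

Closure order: Briarlake, Fernhollow, Ironridge, Ashgrove, Greywater
Last habitat: Hollowpine with 81 animals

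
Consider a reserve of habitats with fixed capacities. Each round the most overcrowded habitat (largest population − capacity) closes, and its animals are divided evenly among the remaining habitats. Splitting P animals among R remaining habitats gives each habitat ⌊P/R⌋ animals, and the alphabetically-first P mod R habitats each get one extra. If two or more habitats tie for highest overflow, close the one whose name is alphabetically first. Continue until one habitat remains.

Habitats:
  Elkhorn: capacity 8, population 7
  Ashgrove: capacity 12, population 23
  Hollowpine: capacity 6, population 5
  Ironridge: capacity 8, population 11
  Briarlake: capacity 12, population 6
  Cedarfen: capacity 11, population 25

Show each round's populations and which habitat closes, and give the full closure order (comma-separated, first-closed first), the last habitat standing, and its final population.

Closure order: Cedarfen, Ashgrove, Ironridge, Elkhorn, Hollowpine
Last habitat: Briarlake with 77 animals

Round 1: Ashgrove=23 Briarlake=6 Cedarfen=25 Elkhorn=7 Hollowpine=5 Ironridge=11 → close Cedarfen (overflow 14)
  25÷5 = 5 each, +1 to first 0
Round 2: Ashgrove=28 Briarlake=11 Elkhorn=12 Hollowpine=10 Ironridge=16 → close Ashgrove (overflow 16)
  28÷4 = 7 each, +1 to first 0
Round 3: Briarlake=18 Elkhorn=19 Hollowpine=17 Ironridge=23 → close Ironridge (overflow 15)
  23÷3 = 7 each, +1 to first 2
Round 4: Briarlake=26 Elkhorn=27 Hollowpine=24 → close Elkhorn (overflow 19)
  27÷2 = 13 each, +1 to first 1
Round 5: Briarlake=40 Hollowpine=37 → close Hollowpine (overflow 31)
  37÷1 = 37 each, +1 to first 0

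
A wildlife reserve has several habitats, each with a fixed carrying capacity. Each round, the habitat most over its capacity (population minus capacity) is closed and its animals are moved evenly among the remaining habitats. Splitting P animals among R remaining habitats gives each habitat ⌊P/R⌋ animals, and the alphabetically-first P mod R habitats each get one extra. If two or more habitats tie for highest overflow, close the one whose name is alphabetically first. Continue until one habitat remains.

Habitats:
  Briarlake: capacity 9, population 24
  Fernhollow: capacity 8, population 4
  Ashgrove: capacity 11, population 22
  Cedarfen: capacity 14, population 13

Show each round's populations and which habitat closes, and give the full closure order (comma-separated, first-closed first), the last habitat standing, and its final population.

Round 1: Ashgrove=22 Briarlake=24 Cedarfen=13 Fernhollow=4 → close Briarlake (overflow 15)
  24÷3 = 8 each, +1 to first 0
Round 2: Ashgrove=30 Cedarfen=21 Fernhollow=12 → close Ashgrove (overflow 19)
  30÷2 = 15 each, +1 to first 0
Round 3: Cedarfen=36 Fernhollow=27 → close Cedarfen (overflow 22)
  36÷1 = 36 each, +1 to first 0

Closure order: Briarlake, Ashgrove, Cedarfen
Last habitat: Fernhollow with 63 animals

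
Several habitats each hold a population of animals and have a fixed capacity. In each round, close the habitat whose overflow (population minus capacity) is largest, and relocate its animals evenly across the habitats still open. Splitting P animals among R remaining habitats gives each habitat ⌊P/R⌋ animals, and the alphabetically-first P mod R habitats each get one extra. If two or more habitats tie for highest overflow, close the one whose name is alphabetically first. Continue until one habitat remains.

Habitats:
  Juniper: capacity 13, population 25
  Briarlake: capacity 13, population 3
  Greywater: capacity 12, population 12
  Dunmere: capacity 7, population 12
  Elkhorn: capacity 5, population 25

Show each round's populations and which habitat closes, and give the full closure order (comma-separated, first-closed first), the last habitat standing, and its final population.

Closure order: Elkhorn, Juniper, Dunmere, Greywater
Last habitat: Briarlake with 77 animals

Round 1: Briarlake=3 Dunmere=12 Elkhorn=25 Greywater=12 Juniper=25 → close Elkhorn (overflow 20)
  25÷4 = 6 each, +1 to first 1
Round 2: Briarlake=10 Dunmere=18 Greywater=18 Juniper=31 → close Juniper (overflow 18)
  31÷3 = 10 each, +1 to first 1
Round 3: Briarlake=21 Dunmere=28 Greywater=28 → close Dunmere (overflow 21)
  28÷2 = 14 each, +1 to first 0
Round 4: Briarlake=35 Greywater=42 → close Greywater (overflow 30)
  42÷1 = 42 each, +1 to first 0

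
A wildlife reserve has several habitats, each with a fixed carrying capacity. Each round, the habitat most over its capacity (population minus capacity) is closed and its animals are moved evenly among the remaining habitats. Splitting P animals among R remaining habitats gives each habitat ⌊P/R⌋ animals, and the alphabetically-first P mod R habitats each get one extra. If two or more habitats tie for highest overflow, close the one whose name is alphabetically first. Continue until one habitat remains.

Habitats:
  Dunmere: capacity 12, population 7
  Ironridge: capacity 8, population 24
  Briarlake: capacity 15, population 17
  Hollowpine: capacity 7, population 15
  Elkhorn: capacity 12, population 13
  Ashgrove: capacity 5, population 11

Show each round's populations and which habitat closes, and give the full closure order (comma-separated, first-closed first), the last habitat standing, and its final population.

Round 1: Ashgrove=11 Briarlake=17 Dunmere=7 Elkhorn=13 Hollowpine=15 Ironridge=24 → close Ironridge (overflow 16)
  24÷5 = 4 each, +1 to first 4
Round 2: Ashgrove=16 Briarlake=22 Dunmere=12 Elkhorn=18 Hollowpine=19 → close Hollowpine (overflow 12)
  19÷4 = 4 each, +1 to first 3
Round 3: Ashgrove=21 Briarlake=27 Dunmere=17 Elkhorn=22 → close Ashgrove (overflow 16)
  21÷3 = 7 each, +1 to first 0
Round 4: Briarlake=34 Dunmere=24 Elkhorn=29 → close Briarlake (overflow 19)
  34÷2 = 17 each, +1 to first 0
Round 5: Dunmere=41 Elkhorn=46 → close Elkhorn (overflow 34)
  46÷1 = 46 each, +1 to first 0

Closure order: Ironridge, Hollowpine, Ashgrove, Briarlake, Elkhorn
Last habitat: Dunmere with 87 animals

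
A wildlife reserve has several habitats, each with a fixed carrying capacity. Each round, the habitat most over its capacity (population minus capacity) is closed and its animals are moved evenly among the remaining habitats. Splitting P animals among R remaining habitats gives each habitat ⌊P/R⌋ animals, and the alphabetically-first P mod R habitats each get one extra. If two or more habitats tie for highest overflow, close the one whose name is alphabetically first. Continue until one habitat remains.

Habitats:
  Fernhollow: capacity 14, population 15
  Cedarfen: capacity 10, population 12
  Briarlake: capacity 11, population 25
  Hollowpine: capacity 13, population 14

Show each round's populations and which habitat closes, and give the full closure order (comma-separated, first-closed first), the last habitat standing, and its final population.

Round 1: Briarlake=25 Cedarfen=12 Fernhollow=15 Hollowpine=14 → close Briarlake (overflow 14)
  25÷3 = 8 each, +1 to first 1
Round 2: Cedarfen=21 Fernhollow=23 Hollowpine=22 → close Cedarfen (overflow 11)
  21÷2 = 10 each, +1 to first 1
Round 3: Fernhollow=34 Hollowpine=32 → close Fernhollow (overflow 20)
  34÷1 = 34 each, +1 to first 0

Closure order: Briarlake, Cedarfen, Fernhollow
Last habitat: Hollowpine with 66 animals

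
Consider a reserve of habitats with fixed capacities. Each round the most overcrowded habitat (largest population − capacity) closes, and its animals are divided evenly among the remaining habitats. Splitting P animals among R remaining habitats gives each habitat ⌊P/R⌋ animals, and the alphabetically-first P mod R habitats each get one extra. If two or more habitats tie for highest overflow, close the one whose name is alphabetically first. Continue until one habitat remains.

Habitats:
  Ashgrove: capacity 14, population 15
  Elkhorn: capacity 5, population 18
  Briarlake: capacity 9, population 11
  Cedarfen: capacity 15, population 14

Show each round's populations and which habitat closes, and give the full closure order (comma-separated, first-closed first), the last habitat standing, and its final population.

Round 1: Ashgrove=15 Briarlake=11 Cedarfen=14 Elkhorn=18 → close Elkhorn (overflow 13)
  18÷3 = 6 each, +1 to first 0
Round 2: Ashgrove=21 Briarlake=17 Cedarfen=20 → close Briarlake (overflow 8)
  17÷2 = 8 each, +1 to first 1
Round 3: Ashgrove=30 Cedarfen=28 → close Ashgrove (overflow 16)
  30÷1 = 30 each, +1 to first 0

Closure order: Elkhorn, Briarlake, Ashgrove
Last habitat: Cedarfen with 58 animals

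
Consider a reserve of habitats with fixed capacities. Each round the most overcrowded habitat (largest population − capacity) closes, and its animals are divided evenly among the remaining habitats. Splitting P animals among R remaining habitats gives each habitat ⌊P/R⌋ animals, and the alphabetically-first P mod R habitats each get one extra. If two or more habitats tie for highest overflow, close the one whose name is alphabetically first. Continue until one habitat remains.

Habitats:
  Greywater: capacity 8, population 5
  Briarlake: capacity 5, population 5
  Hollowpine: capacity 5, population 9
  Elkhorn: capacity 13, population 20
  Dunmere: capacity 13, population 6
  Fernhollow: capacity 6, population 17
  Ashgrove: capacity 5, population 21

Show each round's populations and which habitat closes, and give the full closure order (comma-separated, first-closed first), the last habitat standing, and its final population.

Round 1: Ashgrove=21 Briarlake=5 Dunmere=6 Elkhorn=20 Fernhollow=17 Greywater=5 Hollowpine=9 → close Ashgrove (overflow 16)
  21÷6 = 3 each, +1 to first 3
Round 2: Briarlake=9 Dunmere=10 Elkhorn=24 Fernhollow=20 Greywater=8 Hollowpine=12 → close Fernhollow (overflow 14)
  20÷5 = 4 each, +1 to first 0
Round 3: Briarlake=13 Dunmere=14 Elkhorn=28 Greywater=12 Hollowpine=16 → close Elkhorn (overflow 15)
  28÷4 = 7 each, +1 to first 0
Round 4: Briarlake=20 Dunmere=21 Greywater=19 Hollowpine=23 → close Hollowpine (overflow 18)
  23÷3 = 7 each, +1 to first 2
Round 5: Briarlake=28 Dunmere=29 Greywater=26 → close Briarlake (overflow 23)
  28÷2 = 14 each, +1 to first 0
Round 6: Dunmere=43 Greywater=40 → close Greywater (overflow 32)
  40÷1 = 40 each, +1 to first 0

Closure order: Ashgrove, Fernhollow, Elkhorn, Hollowpine, Briarlake, Greywater
Last habitat: Dunmere with 83 animals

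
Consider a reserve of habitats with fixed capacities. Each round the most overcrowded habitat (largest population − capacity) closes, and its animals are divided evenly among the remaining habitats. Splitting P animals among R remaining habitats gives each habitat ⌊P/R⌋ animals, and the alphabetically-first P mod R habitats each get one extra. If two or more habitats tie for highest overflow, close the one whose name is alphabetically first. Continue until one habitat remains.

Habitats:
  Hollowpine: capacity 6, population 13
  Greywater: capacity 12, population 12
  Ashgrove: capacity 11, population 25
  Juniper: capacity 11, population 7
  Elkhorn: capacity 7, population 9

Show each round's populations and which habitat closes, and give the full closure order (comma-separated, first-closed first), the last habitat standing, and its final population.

Closure order: Ashgrove, Hollowpine, Elkhorn, Greywater
Last habitat: Juniper with 66 animals

Round 1: Ashgrove=25 Elkhorn=9 Greywater=12 Hollowpine=13 Juniper=7 → close Ashgrove (overflow 14)
  25÷4 = 6 each, +1 to first 1
Round 2: Elkhorn=16 Greywater=18 Hollowpine=19 Juniper=13 → close Hollowpine (overflow 13)
  19÷3 = 6 each, +1 to first 1
Round 3: Elkhorn=23 Greywater=24 Juniper=19 → close Elkhorn (overflow 16)
  23÷2 = 11 each, +1 to first 1
Round 4: Greywater=36 Juniper=30 → close Greywater (overflow 24)
  36÷1 = 36 each, +1 to first 0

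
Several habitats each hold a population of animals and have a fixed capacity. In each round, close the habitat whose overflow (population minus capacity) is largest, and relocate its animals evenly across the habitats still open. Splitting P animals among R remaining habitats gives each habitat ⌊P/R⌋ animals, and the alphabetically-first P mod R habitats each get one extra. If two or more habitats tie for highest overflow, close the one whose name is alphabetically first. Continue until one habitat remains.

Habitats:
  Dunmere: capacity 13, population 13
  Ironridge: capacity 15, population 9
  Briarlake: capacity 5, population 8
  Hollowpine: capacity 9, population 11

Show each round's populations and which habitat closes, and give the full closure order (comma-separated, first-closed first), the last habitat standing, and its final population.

Round 1: Briarlake=8 Dunmere=13 Hollowpine=11 Ironridge=9 → close Briarlake (overflow 3)
  8÷3 = 2 each, +1 to first 2
Round 2: Dunmere=16 Hollowpine=14 Ironridge=11 → close Hollowpine (overflow 5)
  14÷2 = 7 each, +1 to first 0
Round 3: Dunmere=23 Ironridge=18 → close Dunmere (overflow 10)
  23÷1 = 23 each, +1 to first 0

Closure order: Briarlake, Hollowpine, Dunmere
Last habitat: Ironridge with 41 animals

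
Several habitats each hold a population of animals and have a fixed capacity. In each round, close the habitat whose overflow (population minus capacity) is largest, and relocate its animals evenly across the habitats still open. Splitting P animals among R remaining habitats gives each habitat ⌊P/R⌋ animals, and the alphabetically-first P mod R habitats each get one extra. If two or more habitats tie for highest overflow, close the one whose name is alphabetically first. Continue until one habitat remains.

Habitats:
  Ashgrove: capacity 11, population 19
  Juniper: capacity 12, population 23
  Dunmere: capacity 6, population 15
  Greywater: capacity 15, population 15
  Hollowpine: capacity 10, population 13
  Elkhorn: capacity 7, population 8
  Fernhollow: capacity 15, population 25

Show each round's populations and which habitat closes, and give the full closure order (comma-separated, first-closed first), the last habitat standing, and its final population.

Closure order: Juniper, Fernhollow, Dunmere, Ashgrove, Elkhorn, Hollowpine
Last habitat: Greywater with 118 animals

Round 1: Ashgrove=19 Dunmere=15 Elkhorn=8 Fernhollow=25 Greywater=15 Hollowpine=13 Juniper=23 → close Juniper (overflow 11)
  23÷6 = 3 each, +1 to first 5
Round 2: Ashgrove=23 Dunmere=19 Elkhorn=12 Fernhollow=29 Greywater=19 Hollowpine=16 → close Fernhollow (overflow 14)
  29÷5 = 5 each, +1 to first 4
Round 3: Ashgrove=29 Dunmere=25 Elkhorn=18 Greywater=25 Hollowpine=21 → close Dunmere (overflow 19)
  25÷4 = 6 each, +1 to first 1
Round 4: Ashgrove=36 Elkhorn=24 Greywater=31 Hollowpine=27 → close Ashgrove (overflow 25)
  36÷3 = 12 each, +1 to first 0
Round 5: Elkhorn=36 Greywater=43 Hollowpine=39 → close Elkhorn (overflow 29)
  36÷2 = 18 each, +1 to first 0
Round 6: Greywater=61 Hollowpine=57 → close Hollowpine (overflow 47)
  57÷1 = 57 each, +1 to first 0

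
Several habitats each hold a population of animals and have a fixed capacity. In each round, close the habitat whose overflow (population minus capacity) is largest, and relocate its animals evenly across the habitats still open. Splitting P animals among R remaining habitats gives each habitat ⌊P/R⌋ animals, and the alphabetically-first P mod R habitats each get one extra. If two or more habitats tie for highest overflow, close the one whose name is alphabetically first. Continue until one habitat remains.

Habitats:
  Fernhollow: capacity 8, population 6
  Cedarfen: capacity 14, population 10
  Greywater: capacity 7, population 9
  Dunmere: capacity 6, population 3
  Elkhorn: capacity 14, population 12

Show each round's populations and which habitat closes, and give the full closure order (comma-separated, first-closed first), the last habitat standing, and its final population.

Round 1: Cedarfen=10 Dunmere=3 Elkhorn=12 Fernhollow=6 Greywater=9 → close Greywater (overflow 2)
  9÷4 = 2 each, +1 to first 1
Round 2: Cedarfen=13 Dunmere=5 Elkhorn=14 Fernhollow=8 → close Elkhorn (overflow 0)
  14÷3 = 4 each, +1 to first 2
Round 3: Cedarfen=18 Dunmere=10 Fernhollow=12 → close Cedarfen (overflow 4)
  18÷2 = 9 each, +1 to first 0
Round 4: Dunmere=19 Fernhollow=21 → close Dunmere (overflow 13)
  19÷1 = 19 each, +1 to first 0

Closure order: Greywater, Elkhorn, Cedarfen, Dunmere
Last habitat: Fernhollow with 40 animals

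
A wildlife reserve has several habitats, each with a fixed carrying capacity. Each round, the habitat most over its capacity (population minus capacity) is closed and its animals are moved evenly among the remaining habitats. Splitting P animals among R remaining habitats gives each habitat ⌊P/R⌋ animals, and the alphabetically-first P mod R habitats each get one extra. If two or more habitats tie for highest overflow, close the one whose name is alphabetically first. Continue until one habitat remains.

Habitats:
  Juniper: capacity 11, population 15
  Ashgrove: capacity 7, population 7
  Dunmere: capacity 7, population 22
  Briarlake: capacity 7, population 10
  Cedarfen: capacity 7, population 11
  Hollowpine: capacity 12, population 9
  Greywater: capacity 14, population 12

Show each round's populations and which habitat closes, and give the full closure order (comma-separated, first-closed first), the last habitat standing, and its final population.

Closure order: Dunmere, Cedarfen, Briarlake, Juniper, Ashgrove, Greywater
Last habitat: Hollowpine with 86 animals

Round 1: Ashgrove=7 Briarlake=10 Cedarfen=11 Dunmere=22 Greywater=12 Hollowpine=9 Juniper=15 → close Dunmere (overflow 15)
  22÷6 = 3 each, +1 to first 4
Round 2: Ashgrove=11 Briarlake=14 Cedarfen=15 Greywater=16 Hollowpine=12 Juniper=18 → close Cedarfen (overflow 8)
  15÷5 = 3 each, +1 to first 0
Round 3: Ashgrove=14 Briarlake=17 Greywater=19 Hollowpine=15 Juniper=21 → close Briarlake (overflow 10)
  17÷4 = 4 each, +1 to first 1
Round 4: Ashgrove=19 Greywater=23 Hollowpine=19 Juniper=25 → close Juniper (overflow 14)
  25÷3 = 8 each, +1 to first 1
Round 5: Ashgrove=28 Greywater=31 Hollowpine=27 → close Ashgrove (overflow 21)
  28÷2 = 14 each, +1 to first 0
Round 6: Greywater=45 Hollowpine=41 → close Greywater (overflow 31)
  45÷1 = 45 each, +1 to first 0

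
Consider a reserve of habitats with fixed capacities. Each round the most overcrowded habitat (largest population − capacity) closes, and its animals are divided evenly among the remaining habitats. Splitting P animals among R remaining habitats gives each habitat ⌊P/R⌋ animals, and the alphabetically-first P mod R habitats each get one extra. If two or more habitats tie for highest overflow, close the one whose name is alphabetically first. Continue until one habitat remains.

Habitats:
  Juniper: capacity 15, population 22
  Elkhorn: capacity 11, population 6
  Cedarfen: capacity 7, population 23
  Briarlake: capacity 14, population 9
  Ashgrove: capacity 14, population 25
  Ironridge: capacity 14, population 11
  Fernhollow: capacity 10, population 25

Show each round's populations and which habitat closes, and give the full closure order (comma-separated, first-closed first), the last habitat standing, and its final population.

Round 1: Ashgrove=25 Briarlake=9 Cedarfen=23 Elkhorn=6 Fernhollow=25 Ironridge=11 Juniper=22 → close Cedarfen (overflow 16)
  23÷6 = 3 each, +1 to first 5
Round 2: Ashgrove=29 Briarlake=13 Elkhorn=10 Fernhollow=29 Ironridge=15 Juniper=25 → close Fernhollow (overflow 19)
  29÷5 = 5 each, +1 to first 4
Round 3: Ashgrove=35 Briarlake=19 Elkhorn=16 Ironridge=21 Juniper=30 → close Ashgrove (overflow 21)
  35÷4 = 8 each, +1 to first 3
Round 4: Briarlake=28 Elkhorn=25 Ironridge=30 Juniper=38 → close Juniper (overflow 23)
  38÷3 = 12 each, +1 to first 2
Round 5: Briarlake=41 Elkhorn=38 Ironridge=42 → close Ironridge (overflow 28)
  42÷2 = 21 each, +1 to first 0
Round 6: Briarlake=62 Elkhorn=59 → close Briarlake (overflow 48)
  62÷1 = 62 each, +1 to first 0

Closure order: Cedarfen, Fernhollow, Ashgrove, Juniper, Ironridge, Briarlake
Last habitat: Elkhorn with 121 animals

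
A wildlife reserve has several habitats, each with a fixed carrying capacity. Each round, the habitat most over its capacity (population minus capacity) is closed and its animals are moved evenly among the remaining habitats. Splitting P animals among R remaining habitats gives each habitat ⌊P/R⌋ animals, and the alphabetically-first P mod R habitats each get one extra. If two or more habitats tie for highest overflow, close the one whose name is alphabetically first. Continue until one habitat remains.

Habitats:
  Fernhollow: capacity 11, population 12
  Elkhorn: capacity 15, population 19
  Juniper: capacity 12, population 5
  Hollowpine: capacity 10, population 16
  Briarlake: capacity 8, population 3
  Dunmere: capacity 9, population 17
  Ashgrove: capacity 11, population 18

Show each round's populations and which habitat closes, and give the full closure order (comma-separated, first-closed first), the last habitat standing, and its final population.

Round 1: Ashgrove=18 Briarlake=3 Dunmere=17 Elkhorn=19 Fernhollow=12 Hollowpine=16 Juniper=5 → close Dunmere (overflow 8)
  17÷6 = 2 each, +1 to first 5
Round 2: Ashgrove=21 Briarlake=6 Elkhorn=22 Fernhollow=15 Hollowpine=19 Juniper=7 → close Ashgrove (overflow 10)
  21÷5 = 4 each, +1 to first 1
Round 3: Briarlake=11 Elkhorn=26 Fernhollow=19 Hollowpine=23 Juniper=11 → close Hollowpine (overflow 13)
  23÷4 = 5 each, +1 to first 3
Round 4: Briarlake=17 Elkhorn=32 Fernhollow=25 Juniper=16 → close Elkhorn (overflow 17)
  32÷3 = 10 each, +1 to first 2
Round 5: Briarlake=28 Fernhollow=36 Juniper=26 → close Fernhollow (overflow 25)
  36÷2 = 18 each, +1 to first 0
Round 6: Briarlake=46 Juniper=44 → close Briarlake (overflow 38)
  46÷1 = 46 each, +1 to first 0

Closure order: Dunmere, Ashgrove, Hollowpine, Elkhorn, Fernhollow, Briarlake
Last habitat: Juniper with 90 animals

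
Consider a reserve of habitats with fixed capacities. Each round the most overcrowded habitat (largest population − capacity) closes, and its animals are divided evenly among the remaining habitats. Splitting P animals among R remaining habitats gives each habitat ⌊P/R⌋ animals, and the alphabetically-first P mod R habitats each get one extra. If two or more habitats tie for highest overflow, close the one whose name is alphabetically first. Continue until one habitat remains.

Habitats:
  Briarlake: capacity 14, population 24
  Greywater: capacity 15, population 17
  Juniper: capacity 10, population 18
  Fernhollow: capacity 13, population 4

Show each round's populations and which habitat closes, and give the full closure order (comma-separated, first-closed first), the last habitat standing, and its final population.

Round 1: Briarlake=24 Fernhollow=4 Greywater=17 Juniper=18 → close Briarlake (overflow 10)
  24÷3 = 8 each, +1 to first 0
Round 2: Fernhollow=12 Greywater=25 Juniper=26 → close Juniper (overflow 16)
  26÷2 = 13 each, +1 to first 0
Round 3: Fernhollow=25 Greywater=38 → close Greywater (overflow 23)
  38÷1 = 38 each, +1 to first 0

Closure order: Briarlake, Juniper, Greywater
Last habitat: Fernhollow with 63 animals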